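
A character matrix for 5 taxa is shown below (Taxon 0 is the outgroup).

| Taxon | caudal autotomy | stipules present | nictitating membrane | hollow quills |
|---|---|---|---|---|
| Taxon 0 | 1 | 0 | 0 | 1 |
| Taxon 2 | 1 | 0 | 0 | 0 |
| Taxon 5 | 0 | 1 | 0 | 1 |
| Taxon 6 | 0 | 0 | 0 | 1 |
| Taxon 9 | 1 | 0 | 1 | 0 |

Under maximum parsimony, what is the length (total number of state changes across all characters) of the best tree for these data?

Character polarity is set by the outgroup: the derived state is whichever differs from the outgroup's state, so for caudal autotomy, hollow quills the derived state is '0', and for the remaining characters it is '1'.
caudal autotomy (derived state '0') is shared by Taxon 5 and Taxon 6 — a synapomorphy uniting that clade.
stipules present: derived state '1' in Taxon 5 only — an autapomorphy, so it tells us nothing about relationships among taxa.
nictitating membrane: derived state '1' in Taxon 9 only — an autapomorphy, so it tells us nothing about relationships among taxa.
Only Taxon 2 and Taxon 9 show the derived state '0' for hollow quills, supporting them as a clade.
Most parsimonious ingroup topology: ((Taxon 2,Taxon 9),(Taxon 5,Taxon 6)).
Changes per character on this tree: caudal autotomy: 1; stipules present: 1; nictitating membrane: 1; hollow quills: 1.
Total = 4.

4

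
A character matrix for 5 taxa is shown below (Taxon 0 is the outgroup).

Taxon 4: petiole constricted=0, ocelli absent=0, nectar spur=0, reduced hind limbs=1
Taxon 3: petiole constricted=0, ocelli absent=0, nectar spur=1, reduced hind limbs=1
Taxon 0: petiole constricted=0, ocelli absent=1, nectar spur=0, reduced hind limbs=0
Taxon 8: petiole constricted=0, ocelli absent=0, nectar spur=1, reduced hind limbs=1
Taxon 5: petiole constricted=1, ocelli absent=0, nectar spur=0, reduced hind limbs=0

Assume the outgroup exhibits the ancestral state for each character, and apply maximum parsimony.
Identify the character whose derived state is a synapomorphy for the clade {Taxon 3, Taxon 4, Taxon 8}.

Character polarity is set by the outgroup: the derived state is whichever differs from the outgroup's state, so for ocelli absent the derived state is '0', and for the remaining characters it is '1'.
petiole constricted (derived state '1') is unique to Taxon 5 (autapomorphy; uninformative for grouping).
ocelli absent (derived state '0') is shared by all ingroup taxa — unites the whole ingroup.
nectar spur (derived state '1') is shared by Taxon 3 and Taxon 8 — a synapomorphy uniting that clade.
reduced hind limbs (derived state '1') is shared by Taxon 3, Taxon 4, and Taxon 8 — a synapomorphy uniting that clade.
Most parsimonious ingroup topology: (((Taxon 3,Taxon 8),Taxon 4),Taxon 5).
The clade {Taxon 3, Taxon 4, Taxon 8} is supported by reduced hind limbs: its derived state '1' occurs in exactly those taxa and in no other taxon (including the outgroup).

reduced hind limbs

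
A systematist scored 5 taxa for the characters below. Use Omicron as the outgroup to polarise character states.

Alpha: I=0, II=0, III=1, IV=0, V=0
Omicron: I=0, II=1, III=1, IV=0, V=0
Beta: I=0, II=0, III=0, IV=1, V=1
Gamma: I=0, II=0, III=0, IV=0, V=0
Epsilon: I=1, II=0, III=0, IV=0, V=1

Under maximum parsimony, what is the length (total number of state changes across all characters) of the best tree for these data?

Character polarity is set by the outgroup: the derived state is whichever differs from the outgroup's state, so for II, III the derived state is '0', and for the remaining characters it is '1'.
I: derived state '1' in Epsilon only — an autapomorphy, so it tells us nothing about relationships among taxa.
II (derived state '0') is shared by all ingroup taxa — unites the whole ingroup.
III: derived state '0' in Beta, Epsilon, and Gamma only — synapomorphy for {Beta, Epsilon, Gamma}.
IV (derived state '1') is unique to Beta (autapomorphy; uninformative for grouping).
Only Beta and Epsilon show the derived state '1' for V, supporting them as a clade.
Most parsimonious ingroup topology: (((Beta,Epsilon),Gamma),Alpha).
Changes per character on this tree: I: 1; II: 1; III: 1; IV: 1; V: 1.
Total = 5.

5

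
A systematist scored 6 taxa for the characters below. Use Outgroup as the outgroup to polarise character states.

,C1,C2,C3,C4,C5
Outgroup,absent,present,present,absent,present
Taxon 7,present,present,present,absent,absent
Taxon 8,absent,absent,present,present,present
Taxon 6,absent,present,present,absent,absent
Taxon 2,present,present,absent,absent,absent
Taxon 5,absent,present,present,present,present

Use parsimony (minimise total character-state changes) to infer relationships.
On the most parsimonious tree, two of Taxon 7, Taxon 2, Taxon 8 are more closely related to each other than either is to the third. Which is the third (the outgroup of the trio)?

Taxon 8

Character polarity is set by the outgroup: the derived state is whichever differs from the outgroup's state, so for C2, C3, C5 the derived state is 'absent', and for the remaining characters it is 'present'.
C1: derived state 'present' in Taxon 2 and Taxon 7 only — synapomorphy for {Taxon 2, Taxon 7}.
C2 (derived state 'absent') is unique to Taxon 8 (autapomorphy; uninformative for grouping).
C3: derived state 'absent' in Taxon 2 only — an autapomorphy, so it tells us nothing about relationships among taxa.
C4 (derived state 'present') is shared by Taxon 5 and Taxon 8 — a synapomorphy uniting that clade.
C5 (derived state 'absent') is shared by Taxon 2, Taxon 6, and Taxon 7 — a synapomorphy uniting that clade.
Most parsimonious ingroup topology: (((Taxon 7,Taxon 2),Taxon 6),(Taxon 8,Taxon 5)).
Taxon 2 and Taxon 7 share a more recent common ancestor with each other than either does with Taxon 8, so Taxon 8 is the least closely related of the three.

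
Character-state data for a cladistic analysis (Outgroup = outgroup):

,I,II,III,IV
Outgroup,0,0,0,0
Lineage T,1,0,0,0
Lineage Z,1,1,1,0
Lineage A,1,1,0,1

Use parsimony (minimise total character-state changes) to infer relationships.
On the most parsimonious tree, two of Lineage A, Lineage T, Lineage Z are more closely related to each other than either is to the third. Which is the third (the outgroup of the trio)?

Lineage T

The outgroup has state '0' for every character, so '1' is the derived state throughout.
All ingroup taxa share the derived state '1' for I; it defines the ingroup but does not resolve relationships within it.
Only Lineage A and Lineage Z show the derived state '1' for II, supporting them as a clade.
III: derived state '1' in Lineage Z only — an autapomorphy, so it tells us nothing about relationships among taxa.
IV: derived state '1' in Lineage A only — an autapomorphy, so it tells us nothing about relationships among taxa.
Most parsimonious ingroup topology: (Lineage T,(Lineage Z,Lineage A)).
Lineage Z and Lineage A share a more recent common ancestor with each other than either does with Lineage T, so Lineage T is the least closely related of the three.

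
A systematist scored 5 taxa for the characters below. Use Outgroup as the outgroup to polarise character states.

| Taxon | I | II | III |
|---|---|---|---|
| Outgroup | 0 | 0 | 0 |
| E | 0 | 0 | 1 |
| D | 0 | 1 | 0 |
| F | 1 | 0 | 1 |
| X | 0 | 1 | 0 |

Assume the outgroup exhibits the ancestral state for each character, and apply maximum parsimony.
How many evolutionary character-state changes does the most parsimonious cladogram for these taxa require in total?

3

The outgroup has state '0' for every character, so '1' is the derived state throughout.
I: derived state '1' in F only — an autapomorphy, so it tells us nothing about relationships among taxa.
II: derived state '1' in D and X only — synapomorphy for {D, X}.
III (derived state '1') is shared by E and F — a synapomorphy uniting that clade.
Most parsimonious ingroup topology: ((E,F),(D,X)).
Changes per character on this tree: I: 1; II: 1; III: 1.
Total = 3.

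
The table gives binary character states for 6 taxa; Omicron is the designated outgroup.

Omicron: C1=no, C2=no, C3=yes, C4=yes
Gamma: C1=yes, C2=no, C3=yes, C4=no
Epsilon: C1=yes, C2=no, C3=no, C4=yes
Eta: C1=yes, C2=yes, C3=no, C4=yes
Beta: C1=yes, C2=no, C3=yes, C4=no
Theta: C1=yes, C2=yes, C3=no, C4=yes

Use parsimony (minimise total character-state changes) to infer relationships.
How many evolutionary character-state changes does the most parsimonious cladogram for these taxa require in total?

Character polarity is set by the outgroup: the derived state is whichever differs from the outgroup's state, so for C3, C4 the derived state is 'no', and for the remaining characters it is 'yes'.
C1 (derived state 'yes') is shared by all ingroup taxa — unites the whole ingroup.
C2: derived state 'yes' in Eta and Theta only — synapomorphy for {Eta, Theta}.
C3: derived state 'no' in Epsilon, Eta, and Theta only — synapomorphy for {Epsilon, Eta, Theta}.
Only Beta and Gamma show the derived state 'no' for C4, supporting them as a clade.
Most parsimonious ingroup topology: ((Gamma,Beta),(Epsilon,(Eta,Theta))).
Changes per character on this tree: C1: 1; C2: 1; C3: 1; C4: 1.
Total = 4.

4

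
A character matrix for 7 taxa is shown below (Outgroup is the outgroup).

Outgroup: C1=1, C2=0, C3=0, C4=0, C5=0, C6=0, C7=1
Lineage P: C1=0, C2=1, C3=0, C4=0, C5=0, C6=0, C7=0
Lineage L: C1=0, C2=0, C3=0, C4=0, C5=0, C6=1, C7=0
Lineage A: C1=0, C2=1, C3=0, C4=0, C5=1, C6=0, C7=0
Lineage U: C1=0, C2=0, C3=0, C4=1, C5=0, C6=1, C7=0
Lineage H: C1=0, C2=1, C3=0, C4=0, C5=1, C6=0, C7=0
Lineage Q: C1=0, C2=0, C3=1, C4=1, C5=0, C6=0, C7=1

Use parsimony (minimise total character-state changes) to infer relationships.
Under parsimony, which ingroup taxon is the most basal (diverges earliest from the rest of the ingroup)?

Character polarity is set by the outgroup: the derived state is whichever differs from the outgroup's state, so for C1, C7 the derived state is '0', and for the remaining characters it is '1'.
All ingroup taxa share the derived state '0' for C1; it defines the ingroup but does not resolve relationships within it.
C2 (derived state '1') is shared by Lineage A, Lineage H, and Lineage P — a synapomorphy uniting that clade.
C3: derived state '1' in Lineage Q only — an autapomorphy, so it tells us nothing about relationships among taxa.
C4 groups Lineage Q and Lineage U, which is incompatible with the clades supported by the remaining characters; treating it as convergent (homoplasy) costs fewer steps than any alternative tree.
C5 (derived state '1') is shared by Lineage A and Lineage H — a synapomorphy uniting that clade.
C6: derived state '1' in Lineage L and Lineage U only — synapomorphy for {Lineage L, Lineage U}.
C7 (derived state '0') is shared by Lineage A, Lineage H, Lineage L, Lineage P, and Lineage U — a synapomorphy uniting that clade.
Most parsimonious ingroup topology: (((Lineage P,(Lineage A,Lineage H)),(Lineage L,Lineage U)),Lineage Q).
Lineage Q is sister to the clade containing all other ingroup taxa, so it is the earliest-diverging (most basal) ingroup lineage.

Lineage Q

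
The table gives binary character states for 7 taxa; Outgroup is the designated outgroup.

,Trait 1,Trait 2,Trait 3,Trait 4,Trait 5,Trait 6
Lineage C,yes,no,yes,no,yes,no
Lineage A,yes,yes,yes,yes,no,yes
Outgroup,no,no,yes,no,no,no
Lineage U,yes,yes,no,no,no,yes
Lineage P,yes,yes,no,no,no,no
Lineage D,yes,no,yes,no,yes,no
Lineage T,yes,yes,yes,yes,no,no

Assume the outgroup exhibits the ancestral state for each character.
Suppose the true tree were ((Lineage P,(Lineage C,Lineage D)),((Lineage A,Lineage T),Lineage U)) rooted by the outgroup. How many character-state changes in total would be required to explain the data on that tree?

9

Map each character onto ((Lineage P,(Lineage C,Lineage D)),((Lineage A,Lineage T),Lineage U)) (rooted by Outgroup) and count the minimum state changes it requires (Fitch parsimony):
Trait 1: 1; Trait 2: 2; Trait 3: 2; Trait 4: 1; Trait 5: 1; Trait 6: 2.
Total tree length = 9.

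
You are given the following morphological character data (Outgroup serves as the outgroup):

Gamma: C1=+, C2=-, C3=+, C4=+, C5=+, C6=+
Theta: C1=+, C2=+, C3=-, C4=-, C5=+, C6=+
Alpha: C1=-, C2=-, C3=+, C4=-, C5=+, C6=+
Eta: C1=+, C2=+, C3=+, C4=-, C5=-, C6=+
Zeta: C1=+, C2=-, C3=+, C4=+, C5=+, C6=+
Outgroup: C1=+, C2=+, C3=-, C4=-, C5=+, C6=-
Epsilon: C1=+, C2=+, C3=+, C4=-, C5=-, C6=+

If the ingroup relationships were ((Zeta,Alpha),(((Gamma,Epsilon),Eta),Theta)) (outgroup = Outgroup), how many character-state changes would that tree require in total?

Map each character onto ((Zeta,Alpha),(((Gamma,Epsilon),Eta),Theta)) (rooted by Outgroup) and count the minimum state changes it requires (Fitch parsimony):
C1: 1; C2: 2; C3: 2; C4: 2; C5: 2; C6: 1.
Total tree length = 10.

10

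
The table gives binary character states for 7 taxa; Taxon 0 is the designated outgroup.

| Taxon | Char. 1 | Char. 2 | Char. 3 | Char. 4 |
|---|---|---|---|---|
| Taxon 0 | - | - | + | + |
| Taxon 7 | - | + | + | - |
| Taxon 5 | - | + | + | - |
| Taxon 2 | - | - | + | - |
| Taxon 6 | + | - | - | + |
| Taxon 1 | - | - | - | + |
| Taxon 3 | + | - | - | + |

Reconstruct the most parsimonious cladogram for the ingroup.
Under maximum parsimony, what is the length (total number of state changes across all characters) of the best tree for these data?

4

Character polarity is set by the outgroup: the derived state is whichever differs from the outgroup's state, so for Char. 3, Char. 4 the derived state is '-', and for the remaining characters it is '+'.
Only Taxon 3 and Taxon 6 show the derived state '+' for Char. 1, supporting them as a clade.
Char. 2: derived state '+' in Taxon 5 and Taxon 7 only — synapomorphy for {Taxon 5, Taxon 7}.
Char. 3 (derived state '-') is shared by Taxon 1, Taxon 3, and Taxon 6 — a synapomorphy uniting that clade.
Char. 4: derived state '-' in Taxon 2, Taxon 5, and Taxon 7 only — synapomorphy for {Taxon 2, Taxon 5, Taxon 7}.
Most parsimonious ingroup topology: (((Taxon 7,Taxon 5),Taxon 2),((Taxon 6,Taxon 3),Taxon 1)).
Changes per character on this tree: Char. 1: 1; Char. 2: 1; Char. 3: 1; Char. 4: 1.
Total = 4.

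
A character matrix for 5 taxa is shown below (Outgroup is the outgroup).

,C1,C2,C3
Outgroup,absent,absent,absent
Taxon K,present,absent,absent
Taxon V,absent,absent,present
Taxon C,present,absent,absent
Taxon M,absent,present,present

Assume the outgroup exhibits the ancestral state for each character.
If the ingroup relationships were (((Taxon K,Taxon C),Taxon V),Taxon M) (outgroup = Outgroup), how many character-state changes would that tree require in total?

4

Map each character onto (((Taxon K,Taxon C),Taxon V),Taxon M) (rooted by Outgroup) and count the minimum state changes it requires (Fitch parsimony):
C1: 1; C2: 1; C3: 2.
Total tree length = 4.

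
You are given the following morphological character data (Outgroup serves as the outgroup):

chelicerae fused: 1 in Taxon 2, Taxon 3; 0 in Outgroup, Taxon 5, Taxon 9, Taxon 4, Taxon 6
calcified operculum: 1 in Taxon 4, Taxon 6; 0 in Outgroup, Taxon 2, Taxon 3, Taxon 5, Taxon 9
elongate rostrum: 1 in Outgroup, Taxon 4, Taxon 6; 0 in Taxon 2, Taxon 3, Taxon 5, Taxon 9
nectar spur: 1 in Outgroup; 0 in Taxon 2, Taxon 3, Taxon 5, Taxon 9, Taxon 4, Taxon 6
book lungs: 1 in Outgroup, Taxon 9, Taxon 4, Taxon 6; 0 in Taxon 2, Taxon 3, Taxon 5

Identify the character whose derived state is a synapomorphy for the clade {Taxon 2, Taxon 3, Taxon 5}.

Character polarity is set by the outgroup: the derived state is whichever differs from the outgroup's state, so for elongate rostrum, nectar spur, book lungs the derived state is '0', and for the remaining characters it is '1'.
chelicerae fused: derived state '1' in Taxon 2 and Taxon 3 only — synapomorphy for {Taxon 2, Taxon 3}.
calcified operculum (derived state '1') is shared by Taxon 4 and Taxon 6 — a synapomorphy uniting that clade.
elongate rostrum (derived state '0') is shared by Taxon 2, Taxon 3, Taxon 5, and Taxon 9 — a synapomorphy uniting that clade.
nectar spur (derived state '0') is shared by all ingroup taxa — unites the whole ingroup.
Only Taxon 2, Taxon 3, and Taxon 5 show the derived state '0' for book lungs, supporting them as a clade.
Most parsimonious ingroup topology: ((((Taxon 2,Taxon 3),Taxon 5),Taxon 9),(Taxon 4,Taxon 6)).
The clade {Taxon 2, Taxon 3, Taxon 5} is supported by book lungs: its derived state '0' occurs in exactly those taxa and in no other taxon (including the outgroup).

book lungs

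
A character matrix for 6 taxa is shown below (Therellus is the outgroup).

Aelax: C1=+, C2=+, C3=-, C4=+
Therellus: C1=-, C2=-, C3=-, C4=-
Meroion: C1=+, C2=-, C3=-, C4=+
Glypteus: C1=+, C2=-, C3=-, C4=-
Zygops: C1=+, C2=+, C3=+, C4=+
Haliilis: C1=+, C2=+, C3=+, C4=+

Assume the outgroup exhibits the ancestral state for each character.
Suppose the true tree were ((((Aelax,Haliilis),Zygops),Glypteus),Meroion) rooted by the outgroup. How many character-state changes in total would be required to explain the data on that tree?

Map each character onto ((((Aelax,Haliilis),Zygops),Glypteus),Meroion) (rooted by Therellus) and count the minimum state changes it requires (Fitch parsimony):
C1: 1; C2: 1; C3: 2; C4: 2.
Total tree length = 6.

6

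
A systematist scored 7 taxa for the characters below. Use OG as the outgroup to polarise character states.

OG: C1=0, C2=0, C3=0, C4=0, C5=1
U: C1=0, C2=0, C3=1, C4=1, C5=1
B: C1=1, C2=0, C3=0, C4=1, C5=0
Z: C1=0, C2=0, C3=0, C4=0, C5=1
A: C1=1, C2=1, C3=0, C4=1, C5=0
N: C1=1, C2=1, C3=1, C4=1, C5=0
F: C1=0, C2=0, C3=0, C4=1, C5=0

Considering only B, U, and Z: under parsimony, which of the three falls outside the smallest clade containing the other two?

Character polarity is set by the outgroup: the derived state is whichever differs from the outgroup's state, so for C5 the derived state is '0', and for the remaining characters it is '1'.
C1: derived state '1' in A, B, and N only — synapomorphy for {A, B, N}.
C2 (derived state '1') is shared by A and N — a synapomorphy uniting that clade.
C3 groups N and U, which is incompatible with the clades supported by the remaining characters; treating it as convergent (homoplasy) costs fewer steps than any alternative tree.
Only A, B, F, N, and U show the derived state '1' for C4, supporting them as a clade.
C5 (derived state '0') is shared by A, B, F, and N — a synapomorphy uniting that clade.
Most parsimonious ingroup topology: ((((B,(A,N)),F),U),Z).
U and B share a more recent common ancestor with each other than either does with Z, so Z is the least closely related of the three.

Z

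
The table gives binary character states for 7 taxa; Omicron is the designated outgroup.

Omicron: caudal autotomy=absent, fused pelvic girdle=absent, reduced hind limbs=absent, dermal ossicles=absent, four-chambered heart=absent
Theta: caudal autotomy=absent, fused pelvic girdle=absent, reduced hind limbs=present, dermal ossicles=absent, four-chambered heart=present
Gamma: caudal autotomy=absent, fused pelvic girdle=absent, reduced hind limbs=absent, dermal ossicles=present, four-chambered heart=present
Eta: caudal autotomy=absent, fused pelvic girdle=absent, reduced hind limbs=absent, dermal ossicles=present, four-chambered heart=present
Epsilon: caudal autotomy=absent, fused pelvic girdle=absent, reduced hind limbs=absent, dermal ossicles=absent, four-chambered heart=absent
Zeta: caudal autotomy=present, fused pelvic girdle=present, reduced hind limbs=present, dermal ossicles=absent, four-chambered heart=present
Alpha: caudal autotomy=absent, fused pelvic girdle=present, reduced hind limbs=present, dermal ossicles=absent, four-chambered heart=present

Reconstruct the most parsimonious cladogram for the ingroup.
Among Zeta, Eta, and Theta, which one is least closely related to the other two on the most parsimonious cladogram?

The outgroup has state 'absent' for every character, so 'present' is the derived state throughout.
caudal autotomy: derived state 'present' in Zeta only — an autapomorphy, so it tells us nothing about relationships among taxa.
Only Alpha and Zeta show the derived state 'present' for fused pelvic girdle, supporting them as a clade.
reduced hind limbs (derived state 'present') is shared by Alpha, Theta, and Zeta — a synapomorphy uniting that clade.
Only Eta and Gamma show the derived state 'present' for dermal ossicles, supporting them as a clade.
four-chambered heart (derived state 'present') is shared by Alpha, Eta, Gamma, Theta, and Zeta — a synapomorphy uniting that clade.
Most parsimonious ingroup topology: (((Theta,(Zeta,Alpha)),(Gamma,Eta)),Epsilon).
Theta and Zeta share a more recent common ancestor with each other than either does with Eta, so Eta is the least closely related of the three.

Eta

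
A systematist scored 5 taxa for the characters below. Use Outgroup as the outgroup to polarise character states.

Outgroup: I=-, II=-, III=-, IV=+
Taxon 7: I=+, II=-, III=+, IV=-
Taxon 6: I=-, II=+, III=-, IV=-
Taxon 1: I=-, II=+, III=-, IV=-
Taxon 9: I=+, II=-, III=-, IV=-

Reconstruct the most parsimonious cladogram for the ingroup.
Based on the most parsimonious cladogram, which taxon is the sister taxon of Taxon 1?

Character polarity is set by the outgroup: the derived state is whichever differs from the outgroup's state, so for IV the derived state is '-', and for the remaining characters it is '+'.
I: derived state '+' in Taxon 7 and Taxon 9 only — synapomorphy for {Taxon 7, Taxon 9}.
Only Taxon 1 and Taxon 6 show the derived state '+' for II, supporting them as a clade.
III (derived state '+') is unique to Taxon 7 (autapomorphy; uninformative for grouping).
All ingroup taxa share the derived state '-' for IV; it defines the ingroup but does not resolve relationships within it.
Most parsimonious ingroup topology: ((Taxon 7,Taxon 9),(Taxon 6,Taxon 1)).
Taxon 1 and Taxon 6 form a cherry on this tree, so they are sister taxa.

Taxon 6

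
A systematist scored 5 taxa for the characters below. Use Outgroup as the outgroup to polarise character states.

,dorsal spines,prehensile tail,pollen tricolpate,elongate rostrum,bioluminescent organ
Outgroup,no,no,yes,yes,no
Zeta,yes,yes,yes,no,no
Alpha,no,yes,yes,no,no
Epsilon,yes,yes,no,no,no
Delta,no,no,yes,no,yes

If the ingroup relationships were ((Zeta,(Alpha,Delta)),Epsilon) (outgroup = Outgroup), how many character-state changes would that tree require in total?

Map each character onto ((Zeta,(Alpha,Delta)),Epsilon) (rooted by Outgroup) and count the minimum state changes it requires (Fitch parsimony):
dorsal spines: 2; prehensile tail: 2; pollen tricolpate: 1; elongate rostrum: 1; bioluminescent organ: 1.
Total tree length = 7.

7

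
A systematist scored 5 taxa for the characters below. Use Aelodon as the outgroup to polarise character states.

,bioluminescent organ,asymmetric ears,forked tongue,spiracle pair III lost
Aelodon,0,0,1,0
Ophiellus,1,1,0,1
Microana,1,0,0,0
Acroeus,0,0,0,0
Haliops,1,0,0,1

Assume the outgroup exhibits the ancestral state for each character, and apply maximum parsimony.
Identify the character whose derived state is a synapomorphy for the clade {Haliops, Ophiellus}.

spiracle pair III lost

Character polarity is set by the outgroup: the derived state is whichever differs from the outgroup's state, so for forked tongue the derived state is '0', and for the remaining characters it is '1'.
Only Haliops, Microana, and Ophiellus show the derived state '1' for bioluminescent organ, supporting them as a clade.
asymmetric ears: derived state '1' in Ophiellus only — an autapomorphy, so it tells us nothing about relationships among taxa.
forked tongue (derived state '0') is shared by all ingroup taxa — unites the whole ingroup.
spiracle pair III lost: derived state '1' in Haliops and Ophiellus only — synapomorphy for {Haliops, Ophiellus}.
Most parsimonious ingroup topology: (((Ophiellus,Haliops),Microana),Acroeus).
The clade {Haliops, Ophiellus} is supported by spiracle pair III lost: its derived state '1' occurs in exactly those taxa and in no other taxon (including the outgroup).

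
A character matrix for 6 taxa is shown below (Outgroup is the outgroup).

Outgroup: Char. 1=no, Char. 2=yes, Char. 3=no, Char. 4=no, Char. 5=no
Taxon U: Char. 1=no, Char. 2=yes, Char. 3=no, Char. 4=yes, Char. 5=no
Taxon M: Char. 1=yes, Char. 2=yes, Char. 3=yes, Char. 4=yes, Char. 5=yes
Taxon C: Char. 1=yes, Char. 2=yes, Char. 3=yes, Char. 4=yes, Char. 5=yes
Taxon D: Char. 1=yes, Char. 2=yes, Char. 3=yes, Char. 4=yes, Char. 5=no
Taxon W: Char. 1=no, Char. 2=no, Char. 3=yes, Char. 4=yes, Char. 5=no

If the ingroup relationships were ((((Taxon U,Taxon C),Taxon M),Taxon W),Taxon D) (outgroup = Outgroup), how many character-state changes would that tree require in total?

9

Map each character onto ((((Taxon U,Taxon C),Taxon M),Taxon W),Taxon D) (rooted by Outgroup) and count the minimum state changes it requires (Fitch parsimony):
Char. 1: 3; Char. 2: 1; Char. 3: 2; Char. 4: 1; Char. 5: 2.
Total tree length = 9.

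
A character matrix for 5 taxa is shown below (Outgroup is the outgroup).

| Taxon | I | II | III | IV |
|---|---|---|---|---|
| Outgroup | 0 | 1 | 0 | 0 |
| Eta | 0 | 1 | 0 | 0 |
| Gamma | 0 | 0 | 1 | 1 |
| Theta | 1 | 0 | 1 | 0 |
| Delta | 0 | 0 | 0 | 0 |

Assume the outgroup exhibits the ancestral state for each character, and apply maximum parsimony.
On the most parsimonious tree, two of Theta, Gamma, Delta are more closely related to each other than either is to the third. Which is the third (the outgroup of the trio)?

Delta

Character polarity is set by the outgroup: the derived state is whichever differs from the outgroup's state, so for II the derived state is '0', and for the remaining characters it is '1'.
I: derived state '1' in Theta only — an autapomorphy, so it tells us nothing about relationships among taxa.
Only Delta, Gamma, and Theta show the derived state '0' for II, supporting them as a clade.
III: derived state '1' in Gamma and Theta only — synapomorphy for {Gamma, Theta}.
IV: derived state '1' in Gamma only — an autapomorphy, so it tells us nothing about relationships among taxa.
Most parsimonious ingroup topology: (Eta,((Gamma,Theta),Delta)).
Gamma and Theta share a more recent common ancestor with each other than either does with Delta, so Delta is the least closely related of the three.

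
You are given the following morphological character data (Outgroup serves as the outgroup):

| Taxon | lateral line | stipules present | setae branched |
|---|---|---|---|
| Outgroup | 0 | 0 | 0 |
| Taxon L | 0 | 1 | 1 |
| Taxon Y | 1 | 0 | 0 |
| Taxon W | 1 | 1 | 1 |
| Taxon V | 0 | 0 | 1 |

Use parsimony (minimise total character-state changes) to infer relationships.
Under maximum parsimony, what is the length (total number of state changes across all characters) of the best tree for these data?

The outgroup has state '0' for every character, so '1' is the derived state throughout.
lateral line groups Taxon W and Taxon Y, which is incompatible with the clades supported by the remaining characters; treating it as convergent (homoplasy) costs fewer steps than any alternative tree.
stipules present (derived state '1') is shared by Taxon L and Taxon W — a synapomorphy uniting that clade.
setae branched (derived state '1') is shared by Taxon L, Taxon V, and Taxon W — a synapomorphy uniting that clade.
Most parsimonious ingroup topology: (((Taxon L,Taxon W),Taxon V),Taxon Y).
Changes per character on this tree: lateral line: 2; stipules present: 1; setae branched: 1.
Total = 4.

4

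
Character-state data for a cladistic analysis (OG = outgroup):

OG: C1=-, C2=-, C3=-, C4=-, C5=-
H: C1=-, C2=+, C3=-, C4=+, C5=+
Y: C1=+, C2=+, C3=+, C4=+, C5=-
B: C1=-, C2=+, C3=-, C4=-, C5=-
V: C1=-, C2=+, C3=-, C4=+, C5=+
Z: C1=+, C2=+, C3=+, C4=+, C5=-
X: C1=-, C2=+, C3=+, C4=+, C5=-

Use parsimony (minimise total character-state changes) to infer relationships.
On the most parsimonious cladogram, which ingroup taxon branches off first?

B

The outgroup has state '-' for every character, so '+' is the derived state throughout.
C1: derived state '+' in Y and Z only — synapomorphy for {Y, Z}.
All ingroup taxa share the derived state '+' for C2; it defines the ingroup but does not resolve relationships within it.
C3 (derived state '+') is shared by X, Y, and Z — a synapomorphy uniting that clade.
Only H, V, X, Y, and Z show the derived state '+' for C4, supporting them as a clade.
C5: derived state '+' in H and V only — synapomorphy for {H, V}.
Most parsimonious ingroup topology: (((X,(Y,Z)),(H,V)),B).
B is sister to the clade containing all other ingroup taxa, so it is the earliest-diverging (most basal) ingroup lineage.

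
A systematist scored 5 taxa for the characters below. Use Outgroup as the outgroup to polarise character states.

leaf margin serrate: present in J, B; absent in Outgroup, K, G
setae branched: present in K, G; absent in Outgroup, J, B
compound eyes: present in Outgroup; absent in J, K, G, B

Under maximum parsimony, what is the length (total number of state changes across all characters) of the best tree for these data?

3

Character polarity is set by the outgroup: the derived state is whichever differs from the outgroup's state, so for compound eyes the derived state is 'absent', and for the remaining characters it is 'present'.
leaf margin serrate: derived state 'present' in B and J only — synapomorphy for {B, J}.
Only G and K show the derived state 'present' for setae branched, supporting them as a clade.
All ingroup taxa share the derived state 'absent' for compound eyes; it defines the ingroup but does not resolve relationships within it.
Most parsimonious ingroup topology: ((J,B),(K,G)).
Changes per character on this tree: leaf margin serrate: 1; setae branched: 1; compound eyes: 1.
Total = 3.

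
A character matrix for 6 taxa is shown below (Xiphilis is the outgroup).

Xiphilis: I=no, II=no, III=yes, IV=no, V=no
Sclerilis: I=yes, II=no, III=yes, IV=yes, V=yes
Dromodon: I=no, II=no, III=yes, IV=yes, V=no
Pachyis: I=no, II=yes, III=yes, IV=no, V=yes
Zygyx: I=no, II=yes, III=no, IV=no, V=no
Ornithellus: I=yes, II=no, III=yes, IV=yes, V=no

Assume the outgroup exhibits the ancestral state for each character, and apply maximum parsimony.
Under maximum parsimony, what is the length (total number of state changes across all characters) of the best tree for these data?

6

Character polarity is set by the outgroup: the derived state is whichever differs from the outgroup's state, so for III the derived state is 'no', and for the remaining characters it is 'yes'.
Only Ornithellus and Sclerilis show the derived state 'yes' for I, supporting them as a clade.
II: derived state 'yes' in Pachyis and Zygyx only — synapomorphy for {Pachyis, Zygyx}.
III (derived state 'no') is unique to Zygyx (autapomorphy; uninformative for grouping).
IV (derived state 'yes') is shared by Dromodon, Ornithellus, and Sclerilis — a synapomorphy uniting that clade.
V (state 'yes') occurs in Pachyis and Sclerilis but conflicts with the nesting implied by the other characters — most parsimoniously interpreted as homoplasy.
Most parsimonious ingroup topology: (((Sclerilis,Ornithellus),Dromodon),(Pachyis,Zygyx)).
Changes per character on this tree: I: 1; II: 1; III: 1; IV: 1; V: 2.
Total = 6.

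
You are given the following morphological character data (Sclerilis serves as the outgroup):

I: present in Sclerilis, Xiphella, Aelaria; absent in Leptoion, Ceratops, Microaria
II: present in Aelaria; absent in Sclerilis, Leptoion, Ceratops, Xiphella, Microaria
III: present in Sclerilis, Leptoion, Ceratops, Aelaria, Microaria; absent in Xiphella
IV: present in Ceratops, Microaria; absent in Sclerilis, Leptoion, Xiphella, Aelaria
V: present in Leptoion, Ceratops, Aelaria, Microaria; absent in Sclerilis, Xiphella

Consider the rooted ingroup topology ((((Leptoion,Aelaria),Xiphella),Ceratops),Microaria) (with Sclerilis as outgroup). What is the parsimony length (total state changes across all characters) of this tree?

9

Map each character onto ((((Leptoion,Aelaria),Xiphella),Ceratops),Microaria) (rooted by Sclerilis) and count the minimum state changes it requires (Fitch parsimony):
I: 3; II: 1; III: 1; IV: 2; V: 2.
Total tree length = 9.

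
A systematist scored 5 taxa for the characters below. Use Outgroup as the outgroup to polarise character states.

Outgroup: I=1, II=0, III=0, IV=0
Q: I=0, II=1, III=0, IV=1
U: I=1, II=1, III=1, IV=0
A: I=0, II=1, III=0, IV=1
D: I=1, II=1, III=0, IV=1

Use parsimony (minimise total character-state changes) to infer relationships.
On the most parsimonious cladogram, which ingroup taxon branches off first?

Character polarity is set by the outgroup: the derived state is whichever differs from the outgroup's state, so for I the derived state is '0', and for the remaining characters it is '1'.
I (derived state '0') is shared by A and Q — a synapomorphy uniting that clade.
All ingroup taxa share the derived state '1' for II; it defines the ingroup but does not resolve relationships within it.
III: derived state '1' in U only — an autapomorphy, so it tells us nothing about relationships among taxa.
Only A, D, and Q show the derived state '1' for IV, supporting them as a clade.
Most parsimonious ingroup topology: (((Q,A),D),U).
U is sister to the clade containing all other ingroup taxa, so it is the earliest-diverging (most basal) ingroup lineage.

U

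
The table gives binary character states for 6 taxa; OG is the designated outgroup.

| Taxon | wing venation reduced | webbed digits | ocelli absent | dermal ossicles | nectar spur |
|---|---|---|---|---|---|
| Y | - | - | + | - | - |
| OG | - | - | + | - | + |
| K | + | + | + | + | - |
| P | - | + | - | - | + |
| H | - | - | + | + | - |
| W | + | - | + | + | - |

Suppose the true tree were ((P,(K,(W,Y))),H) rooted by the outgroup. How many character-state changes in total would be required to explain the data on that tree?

10

Map each character onto ((P,(K,(W,Y))),H) (rooted by OG) and count the minimum state changes it requires (Fitch parsimony):
wing venation reduced: 2; webbed digits: 2; ocelli absent: 1; dermal ossicles: 3; nectar spur: 2.
Total tree length = 10.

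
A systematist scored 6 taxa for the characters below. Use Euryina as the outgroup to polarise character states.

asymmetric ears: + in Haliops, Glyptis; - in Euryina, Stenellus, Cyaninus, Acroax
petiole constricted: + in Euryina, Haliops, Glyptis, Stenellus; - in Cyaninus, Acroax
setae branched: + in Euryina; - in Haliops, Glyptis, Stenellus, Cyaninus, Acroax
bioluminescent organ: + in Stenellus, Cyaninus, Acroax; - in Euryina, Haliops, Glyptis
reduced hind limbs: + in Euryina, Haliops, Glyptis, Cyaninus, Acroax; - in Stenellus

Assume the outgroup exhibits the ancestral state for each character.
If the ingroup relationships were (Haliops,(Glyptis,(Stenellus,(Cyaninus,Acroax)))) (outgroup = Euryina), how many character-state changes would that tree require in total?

Map each character onto (Haliops,(Glyptis,(Stenellus,(Cyaninus,Acroax)))) (rooted by Euryina) and count the minimum state changes it requires (Fitch parsimony):
asymmetric ears: 2; petiole constricted: 1; setae branched: 1; bioluminescent organ: 1; reduced hind limbs: 1.
Total tree length = 6.

6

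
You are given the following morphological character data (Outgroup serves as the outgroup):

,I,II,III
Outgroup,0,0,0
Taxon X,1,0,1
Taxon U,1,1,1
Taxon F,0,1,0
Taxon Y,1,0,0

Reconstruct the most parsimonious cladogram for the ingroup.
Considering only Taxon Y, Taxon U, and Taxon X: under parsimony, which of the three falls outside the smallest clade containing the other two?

Taxon Y

The outgroup has state '0' for every character, so '1' is the derived state throughout.
Only Taxon U, Taxon X, and Taxon Y show the derived state '1' for I, supporting them as a clade.
II groups Taxon F and Taxon U, which is incompatible with the clades supported by the remaining characters; treating it as convergent (homoplasy) costs fewer steps than any alternative tree.
III (derived state '1') is shared by Taxon U and Taxon X — a synapomorphy uniting that clade.
Most parsimonious ingroup topology: (((Taxon X,Taxon U),Taxon Y),Taxon F).
Taxon X and Taxon U share a more recent common ancestor with each other than either does with Taxon Y, so Taxon Y is the least closely related of the three.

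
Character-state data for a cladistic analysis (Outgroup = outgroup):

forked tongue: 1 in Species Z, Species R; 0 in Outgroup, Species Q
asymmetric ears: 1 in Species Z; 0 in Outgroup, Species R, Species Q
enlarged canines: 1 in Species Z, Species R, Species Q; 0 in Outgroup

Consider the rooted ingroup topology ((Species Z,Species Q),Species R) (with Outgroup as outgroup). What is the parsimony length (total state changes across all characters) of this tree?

Map each character onto ((Species Z,Species Q),Species R) (rooted by Outgroup) and count the minimum state changes it requires (Fitch parsimony):
forked tongue: 2; asymmetric ears: 1; enlarged canines: 1.
Total tree length = 4.

4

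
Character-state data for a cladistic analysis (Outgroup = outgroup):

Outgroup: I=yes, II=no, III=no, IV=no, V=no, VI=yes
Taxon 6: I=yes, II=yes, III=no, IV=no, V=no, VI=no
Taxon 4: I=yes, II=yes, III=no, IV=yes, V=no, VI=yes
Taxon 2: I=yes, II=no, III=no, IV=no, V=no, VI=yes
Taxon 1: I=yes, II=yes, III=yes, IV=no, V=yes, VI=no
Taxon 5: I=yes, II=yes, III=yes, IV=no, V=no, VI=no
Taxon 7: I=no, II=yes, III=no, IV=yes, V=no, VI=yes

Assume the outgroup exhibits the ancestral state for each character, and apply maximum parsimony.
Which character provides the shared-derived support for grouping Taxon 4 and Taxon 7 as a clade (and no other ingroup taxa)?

Character polarity is set by the outgroup: the derived state is whichever differs from the outgroup's state, so for I, VI the derived state is 'no', and for the remaining characters it is 'yes'.
I: derived state 'no' in Taxon 7 only — an autapomorphy, so it tells us nothing about relationships among taxa.
II (derived state 'yes') is shared by Taxon 1, Taxon 4, Taxon 5, Taxon 6, and Taxon 7 — a synapomorphy uniting that clade.
III (derived state 'yes') is shared by Taxon 1 and Taxon 5 — a synapomorphy uniting that clade.
IV: derived state 'yes' in Taxon 4 and Taxon 7 only — synapomorphy for {Taxon 4, Taxon 7}.
V: derived state 'yes' in Taxon 1 only — an autapomorphy, so it tells us nothing about relationships among taxa.
VI: derived state 'no' in Taxon 1, Taxon 5, and Taxon 6 only — synapomorphy for {Taxon 1, Taxon 5, Taxon 6}.
Most parsimonious ingroup topology: (((Taxon 6,(Taxon 1,Taxon 5)),(Taxon 4,Taxon 7)),Taxon 2).
The clade {Taxon 4, Taxon 7} is supported by IV: its derived state 'yes' occurs in exactly those taxa and in no other taxon (including the outgroup).

IV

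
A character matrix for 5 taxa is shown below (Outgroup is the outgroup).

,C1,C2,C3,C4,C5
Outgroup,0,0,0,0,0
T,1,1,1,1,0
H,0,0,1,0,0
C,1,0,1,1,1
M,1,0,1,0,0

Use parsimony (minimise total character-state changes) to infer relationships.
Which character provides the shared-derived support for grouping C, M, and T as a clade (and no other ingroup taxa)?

C1

The outgroup has state '0' for every character, so '1' is the derived state throughout.
C1 (derived state '1') is shared by C, M, and T — a synapomorphy uniting that clade.
C2 (derived state '1') is unique to T (autapomorphy; uninformative for grouping).
All ingroup taxa share the derived state '1' for C3; it defines the ingroup but does not resolve relationships within it.
C4 (derived state '1') is shared by C and T — a synapomorphy uniting that clade.
C5: derived state '1' in C only — an autapomorphy, so it tells us nothing about relationships among taxa.
Most parsimonious ingroup topology: (((T,C),M),H).
The clade {C, M, T} is supported by C1: its derived state '1' occurs in exactly those taxa and in no other taxon (including the outgroup).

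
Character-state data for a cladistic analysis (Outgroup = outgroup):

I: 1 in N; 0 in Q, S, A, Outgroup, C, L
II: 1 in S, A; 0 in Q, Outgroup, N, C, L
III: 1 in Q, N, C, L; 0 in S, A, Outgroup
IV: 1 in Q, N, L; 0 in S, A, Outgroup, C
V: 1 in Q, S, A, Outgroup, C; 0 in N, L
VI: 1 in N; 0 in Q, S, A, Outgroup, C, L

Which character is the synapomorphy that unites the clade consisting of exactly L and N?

Character polarity is set by the outgroup: the derived state is whichever differs from the outgroup's state, so for V the derived state is '0', and for the remaining characters it is '1'.
I: derived state '1' in N only — an autapomorphy, so it tells us nothing about relationships among taxa.
II (derived state '1') is shared by A and S — a synapomorphy uniting that clade.
III: derived state '1' in C, L, N, and Q only — synapomorphy for {C, L, N, Q}.
IV: derived state '1' in L, N, and Q only — synapomorphy for {L, N, Q}.
Only L and N show the derived state '0' for V, supporting them as a clade.
VI (derived state '1') is unique to N (autapomorphy; uninformative for grouping).
Most parsimonious ingroup topology: ((((L,N),Q),C),(A,S)).
The clade {L, N} is supported by V: its derived state '0' occurs in exactly those taxa and in no other taxon (including the outgroup).

V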